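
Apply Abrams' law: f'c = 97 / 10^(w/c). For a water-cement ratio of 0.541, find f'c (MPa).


f'c = 97 / 10^0.541
= 97 / 3.475
= 27.91 MPa

27.91


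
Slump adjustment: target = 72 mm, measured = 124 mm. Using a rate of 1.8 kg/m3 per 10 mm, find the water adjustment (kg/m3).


Difference = 72 - 124 = -52 mm
Water adjustment = -52 * 1.8 / 10 = -9.4 kg/m3

-9.4


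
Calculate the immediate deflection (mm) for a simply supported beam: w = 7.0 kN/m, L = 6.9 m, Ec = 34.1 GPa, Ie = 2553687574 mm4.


Convert: L = 6.9 m = 6900 mm, Ec = 34.1 GPa = 34100 MPa
delta = 5 * 7.0 * 6900^4 / (384 * 34100 * 2553687574)
= 2.37 mm

2.37


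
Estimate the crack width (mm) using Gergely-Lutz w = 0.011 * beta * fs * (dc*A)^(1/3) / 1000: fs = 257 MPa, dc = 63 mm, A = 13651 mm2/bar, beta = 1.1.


w = 0.011 * beta * fs * (dc * A)^(1/3) / 1000
= 0.011 * 1.1 * 257 * (63 * 13651)^(1/3) / 1000
= 0.296 mm

0.296


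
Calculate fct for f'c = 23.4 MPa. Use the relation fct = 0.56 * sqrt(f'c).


fct = 0.56 * sqrt(23.4)
= 0.56 * 4.837
= 2.709 MPa

2.709


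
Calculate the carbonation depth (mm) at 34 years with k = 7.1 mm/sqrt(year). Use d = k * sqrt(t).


depth = k * sqrt(t)
= 7.1 * sqrt(34)
= 41.4 mm

41.4


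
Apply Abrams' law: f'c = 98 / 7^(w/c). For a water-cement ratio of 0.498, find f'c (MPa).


f'c = 98 / 7^0.498
= 98 / 2.635
= 37.18 MPa

37.18


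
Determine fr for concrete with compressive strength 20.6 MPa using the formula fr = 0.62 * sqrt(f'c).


fr = 0.62 * sqrt(20.6)
= 2.814 MPa

2.814


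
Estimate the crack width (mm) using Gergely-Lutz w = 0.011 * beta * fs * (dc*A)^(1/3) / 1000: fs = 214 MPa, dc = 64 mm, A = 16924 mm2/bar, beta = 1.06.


w = 0.011 * beta * fs * (dc * A)^(1/3) / 1000
= 0.011 * 1.06 * 214 * (64 * 16924)^(1/3) / 1000
= 0.256 mm

0.256


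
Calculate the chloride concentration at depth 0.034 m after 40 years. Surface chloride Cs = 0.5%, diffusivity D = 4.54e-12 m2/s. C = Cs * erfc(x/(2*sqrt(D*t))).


t_seconds = 40 * 365.25 * 24 * 3600 = 1262304000.0 s
arg = 0.034 / (2 * sqrt(4.54e-12 * 1262304000.0))
= 0.2246
erfc(0.2246) = 0.7508
C = 0.5 * 0.7508 = 0.3754%

0.3754


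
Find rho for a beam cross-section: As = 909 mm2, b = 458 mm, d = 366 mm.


rho = As / (b * d)
= 909 / (458 * 366)
= 0.0054

0.0054


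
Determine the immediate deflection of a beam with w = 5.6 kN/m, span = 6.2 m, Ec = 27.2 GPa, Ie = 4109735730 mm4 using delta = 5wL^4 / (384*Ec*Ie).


Convert: L = 6.2 m = 6200 mm, Ec = 27.2 GPa = 27200 MPa
delta = 5 * 5.6 * 6200^4 / (384 * 27200 * 4109735730)
= 0.96 mm

0.96


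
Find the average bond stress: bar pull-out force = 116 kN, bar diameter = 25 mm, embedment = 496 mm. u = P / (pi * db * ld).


u = P / (pi * db * ld)
= 116 * 1000 / (pi * 25 * 496)
= 2.978 MPa

2.978


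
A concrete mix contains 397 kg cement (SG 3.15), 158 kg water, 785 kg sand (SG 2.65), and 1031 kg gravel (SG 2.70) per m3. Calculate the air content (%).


Vol cement = 397 / (3.15 * 1000) = 0.126032 m3
Vol water = 158 / 1000 = 0.158 m3
Vol sand = 785 / (2.65 * 1000) = 0.296226 m3
Vol gravel = 1031 / (2.70 * 1000) = 0.381852 m3
Total solid + water volume = 0.96211 m3
Air = (1 - 0.96211) * 100 = 3.79%

3.79


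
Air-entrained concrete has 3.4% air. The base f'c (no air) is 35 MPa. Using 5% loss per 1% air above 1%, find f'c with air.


Strength loss = (3.4 - 1) * 5 = 12.0%
f'c = 35 * (1 - 12.0/100)
= 30.8 MPa

30.8


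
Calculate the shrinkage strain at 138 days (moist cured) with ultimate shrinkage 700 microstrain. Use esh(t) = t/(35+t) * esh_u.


esh(138) = 138 / (35 + 138) * 700
= 138 / 173 * 700
= 558.4 microstrain

558.4


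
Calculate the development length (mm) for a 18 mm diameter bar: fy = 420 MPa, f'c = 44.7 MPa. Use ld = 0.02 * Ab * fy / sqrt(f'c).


Ab = pi * 18^2 / 4 = 254.469 mm2
ld = 0.02 * 254.469 * 420 / sqrt(44.7)
= 319.7 mm

319.7


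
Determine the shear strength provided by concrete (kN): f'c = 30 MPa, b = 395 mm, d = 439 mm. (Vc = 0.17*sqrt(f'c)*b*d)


Vc = 0.17 * sqrt(30) * 395 * 439 / 1000
= 161.46 kN

161.46


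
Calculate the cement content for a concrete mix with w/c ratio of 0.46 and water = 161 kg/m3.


Cement = water / (w/c)
= 161 / 0.46
= 350.0 kg/m3

350.0


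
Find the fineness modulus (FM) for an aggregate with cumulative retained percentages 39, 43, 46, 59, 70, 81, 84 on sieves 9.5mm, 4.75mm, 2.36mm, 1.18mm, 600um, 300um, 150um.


FM = sum(cumulative % retained) / 100
= 422 / 100
= 4.22

4.22


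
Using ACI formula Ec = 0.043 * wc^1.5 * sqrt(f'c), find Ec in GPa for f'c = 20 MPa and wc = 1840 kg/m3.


Ec = 0.043 * 1840^1.5 * sqrt(20) / 1000
= 15.18 GPa

15.18


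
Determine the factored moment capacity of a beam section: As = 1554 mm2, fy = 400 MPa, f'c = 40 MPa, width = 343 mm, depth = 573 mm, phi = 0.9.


a = As * fy / (0.85 * f'c * b)
= 1554 * 400 / (0.85 * 40 * 343)
= 53.3013 mm
Mn = As * fy * (d - a/2) / 10^6
= 339.6107 kN-m
phi*Mn = 0.9 * 339.6107 = 305.65 kN-m

305.65


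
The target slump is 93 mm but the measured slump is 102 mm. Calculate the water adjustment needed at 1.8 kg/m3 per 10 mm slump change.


Difference = 93 - 102 = -9 mm
Water adjustment = -9 * 1.8 / 10 = -1.6 kg/m3

-1.6


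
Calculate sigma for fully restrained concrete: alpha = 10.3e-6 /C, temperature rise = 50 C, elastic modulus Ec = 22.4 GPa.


sigma = alpha * dT * Ec
= 10.3e-6 * 50 * 22.4 * 1000
= 11.536 MPa

11.536


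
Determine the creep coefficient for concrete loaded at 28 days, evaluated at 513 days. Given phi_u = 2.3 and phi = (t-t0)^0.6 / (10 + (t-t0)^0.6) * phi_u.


dt = 513 - 28 = 485
phi = 485^0.6 / (10 + 485^0.6) * 2.3
= 1.848

1.848


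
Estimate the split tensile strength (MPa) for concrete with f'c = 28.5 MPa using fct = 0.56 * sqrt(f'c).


fct = 0.56 * sqrt(28.5)
= 0.56 * 5.339
= 2.99 MPa

2.99


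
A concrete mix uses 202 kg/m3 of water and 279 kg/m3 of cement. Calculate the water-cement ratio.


w/c = water / cement
w/c = 202 / 279 = 0.724

0.724


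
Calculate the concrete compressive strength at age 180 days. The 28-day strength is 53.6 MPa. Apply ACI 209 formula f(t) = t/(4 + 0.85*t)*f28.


f(180) = 180 / (4 + 0.85 * 180) * 53.6
= 180 / 157.0 * 53.6
= 61.45 MPa

61.45


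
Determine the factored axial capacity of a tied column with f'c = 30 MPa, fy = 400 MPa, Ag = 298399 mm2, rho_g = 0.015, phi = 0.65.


Ast = rho * Ag = 0.015 * 298399 = 4475.985 mm2
phi*Pn = 0.65 * 0.80 * (0.85 * 30 * (298399 - 4475.985) + 400 * 4475.985) / 1000
= 4828.42 kN

4828.42


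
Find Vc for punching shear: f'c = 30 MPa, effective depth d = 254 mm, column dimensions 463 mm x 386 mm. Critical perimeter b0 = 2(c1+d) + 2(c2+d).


b0 = 2*(463 + 254) + 2*(386 + 254) = 2714 mm
Vc = 0.33 * sqrt(30) * 2714 * 254 / 1000
= 1246.0 kN

1246.0


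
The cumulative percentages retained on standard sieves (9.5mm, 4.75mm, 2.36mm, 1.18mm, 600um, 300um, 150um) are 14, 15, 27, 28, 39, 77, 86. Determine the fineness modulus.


FM = sum(cumulative % retained) / 100
= 286 / 100
= 2.86

2.86


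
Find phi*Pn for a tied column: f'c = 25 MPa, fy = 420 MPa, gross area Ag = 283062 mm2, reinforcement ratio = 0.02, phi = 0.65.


Ast = rho * Ag = 0.02 * 283062 = 5661.24 mm2
phi*Pn = 0.65 * 0.80 * (0.85 * 25 * (283062 - 5661.24) + 420 * 5661.24) / 1000
= 4301.69 kN

4301.69


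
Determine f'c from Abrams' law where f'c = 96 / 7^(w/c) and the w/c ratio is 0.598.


f'c = 96 / 7^0.598
= 96 / 3.202
= 29.98 MPa

29.98


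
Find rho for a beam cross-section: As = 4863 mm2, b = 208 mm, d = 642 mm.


rho = As / (b * d)
= 4863 / (208 * 642)
= 0.0364

0.0364


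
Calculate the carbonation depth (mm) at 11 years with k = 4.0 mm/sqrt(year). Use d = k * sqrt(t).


depth = k * sqrt(t)
= 4.0 * sqrt(11)
= 13.27 mm

13.27


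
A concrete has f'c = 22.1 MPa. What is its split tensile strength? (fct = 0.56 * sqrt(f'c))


fct = 0.56 * sqrt(22.1)
= 0.56 * 4.701
= 2.633 MPa

2.633


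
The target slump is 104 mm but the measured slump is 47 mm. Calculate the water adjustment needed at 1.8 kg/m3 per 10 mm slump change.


Difference = 104 - 47 = 57 mm
Water adjustment = 57 * 1.8 / 10 = 10.3 kg/m3

10.3


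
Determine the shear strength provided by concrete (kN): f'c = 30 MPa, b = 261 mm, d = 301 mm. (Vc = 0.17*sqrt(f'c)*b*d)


Vc = 0.17 * sqrt(30) * 261 * 301 / 1000
= 73.15 kN

73.15


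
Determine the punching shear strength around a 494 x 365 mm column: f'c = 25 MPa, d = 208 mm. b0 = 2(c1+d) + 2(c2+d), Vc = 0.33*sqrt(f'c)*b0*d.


b0 = 2*(494 + 208) + 2*(365 + 208) = 2550 mm
Vc = 0.33 * sqrt(25) * 2550 * 208 / 1000
= 875.16 kN

875.16


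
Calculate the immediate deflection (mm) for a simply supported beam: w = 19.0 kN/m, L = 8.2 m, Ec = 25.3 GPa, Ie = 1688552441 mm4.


Convert: L = 8.2 m = 8200 mm, Ec = 25.3 GPa = 25300 MPa
delta = 5 * 19.0 * 8200^4 / (384 * 25300 * 1688552441)
= 26.18 mm

26.18


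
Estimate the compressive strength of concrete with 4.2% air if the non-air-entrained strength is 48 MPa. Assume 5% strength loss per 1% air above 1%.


Strength loss = (4.2 - 1) * 5 = 16.0%
f'c = 48 * (1 - 16.0/100)
= 40.32 MPa

40.32


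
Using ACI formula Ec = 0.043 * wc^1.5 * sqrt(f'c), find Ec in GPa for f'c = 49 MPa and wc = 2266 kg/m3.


Ec = 0.043 * 2266^1.5 * sqrt(49) / 1000
= 32.47 GPa

32.47


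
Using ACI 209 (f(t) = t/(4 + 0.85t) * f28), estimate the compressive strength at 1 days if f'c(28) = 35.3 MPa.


f(1) = 1 / (4 + 0.85 * 1) * 35.3
= 1 / 4.85 * 35.3
= 7.28 MPa

7.28


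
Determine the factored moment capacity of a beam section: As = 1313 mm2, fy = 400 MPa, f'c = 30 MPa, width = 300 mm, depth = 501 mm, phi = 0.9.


a = As * fy / (0.85 * f'c * b)
= 1313 * 400 / (0.85 * 30 * 300)
= 68.6536 mm
Mn = As * fy * (d - a/2) / 10^6
= 245.0968 kN-m
phi*Mn = 0.9 * 245.0968 = 220.59 kN-m

220.59


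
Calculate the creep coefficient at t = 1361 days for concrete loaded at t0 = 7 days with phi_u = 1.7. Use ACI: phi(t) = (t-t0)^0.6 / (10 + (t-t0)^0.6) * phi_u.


dt = 1361 - 7 = 1354
phi = 1354^0.6 / (10 + 1354^0.6) * 1.7
= 1.502

1.502


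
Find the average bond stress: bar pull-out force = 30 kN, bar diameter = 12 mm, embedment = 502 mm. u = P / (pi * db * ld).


u = P / (pi * db * ld)
= 30 * 1000 / (pi * 12 * 502)
= 1.585 MPa

1.585


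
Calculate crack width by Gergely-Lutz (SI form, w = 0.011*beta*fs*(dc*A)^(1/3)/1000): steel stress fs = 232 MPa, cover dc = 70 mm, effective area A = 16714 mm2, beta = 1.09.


w = 0.011 * beta * fs * (dc * A)^(1/3) / 1000
= 0.011 * 1.09 * 232 * (70 * 16714)^(1/3) / 1000
= 0.293 mm

0.293


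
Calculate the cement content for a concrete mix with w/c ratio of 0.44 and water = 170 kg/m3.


Cement = water / (w/c)
= 170 / 0.44
= 386.4 kg/m3

386.4


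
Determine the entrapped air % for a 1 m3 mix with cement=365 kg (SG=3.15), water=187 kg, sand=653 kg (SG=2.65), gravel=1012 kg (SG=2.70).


Vol cement = 365 / (3.15 * 1000) = 0.115873 m3
Vol water = 187 / 1000 = 0.187 m3
Vol sand = 653 / (2.65 * 1000) = 0.246415 m3
Vol gravel = 1012 / (2.70 * 1000) = 0.374815 m3
Total solid + water volume = 0.924103 m3
Air = (1 - 0.924103) * 100 = 7.59%

7.59


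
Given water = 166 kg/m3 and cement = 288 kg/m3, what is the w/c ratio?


w/c = water / cement
w/c = 166 / 288 = 0.576

0.576


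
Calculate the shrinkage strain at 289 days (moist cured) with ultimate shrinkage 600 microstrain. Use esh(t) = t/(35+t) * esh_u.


esh(289) = 289 / (35 + 289) * 600
= 289 / 324 * 600
= 535.2 microstrain

535.2


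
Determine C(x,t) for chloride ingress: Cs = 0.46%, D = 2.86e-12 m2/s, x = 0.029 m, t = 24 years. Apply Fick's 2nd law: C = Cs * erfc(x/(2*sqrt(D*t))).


t_seconds = 24 * 365.25 * 24 * 3600 = 757382400.0 s
arg = 0.029 / (2 * sqrt(2.86e-12 * 757382400.0))
= 0.3115
erfc(0.3115) = 0.6595
C = 0.46 * 0.6595 = 0.3034%

0.3034


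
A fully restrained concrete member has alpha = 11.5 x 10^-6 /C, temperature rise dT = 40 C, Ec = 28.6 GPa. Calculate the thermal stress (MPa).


sigma = alpha * dT * Ec
= 11.5e-6 * 40 * 28.6 * 1000
= 13.156 MPa

13.156


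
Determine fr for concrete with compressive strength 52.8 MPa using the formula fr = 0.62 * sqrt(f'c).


fr = 0.62 * sqrt(52.8)
= 4.505 MPa

4.505


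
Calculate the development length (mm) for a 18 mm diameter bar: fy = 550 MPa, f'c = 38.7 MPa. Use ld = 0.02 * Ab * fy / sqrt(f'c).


Ab = pi * 18^2 / 4 = 254.469 mm2
ld = 0.02 * 254.469 * 550 / sqrt(38.7)
= 450.0 mm

450.0


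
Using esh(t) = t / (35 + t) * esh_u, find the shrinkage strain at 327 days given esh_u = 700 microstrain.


esh(327) = 327 / (35 + 327) * 700
= 327 / 362 * 700
= 632.3 microstrain

632.3


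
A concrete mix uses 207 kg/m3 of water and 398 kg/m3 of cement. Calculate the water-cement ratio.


w/c = water / cement
w/c = 207 / 398 = 0.52

0.52


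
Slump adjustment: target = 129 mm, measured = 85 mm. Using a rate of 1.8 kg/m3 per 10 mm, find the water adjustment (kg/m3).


Difference = 129 - 85 = 44 mm
Water adjustment = 44 * 1.8 / 10 = 7.9 kg/m3

7.9


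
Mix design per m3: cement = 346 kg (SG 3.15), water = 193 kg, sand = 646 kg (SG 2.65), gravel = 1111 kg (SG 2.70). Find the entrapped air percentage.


Vol cement = 346 / (3.15 * 1000) = 0.109841 m3
Vol water = 193 / 1000 = 0.193 m3
Vol sand = 646 / (2.65 * 1000) = 0.243774 m3
Vol gravel = 1111 / (2.70 * 1000) = 0.411481 m3
Total solid + water volume = 0.958096 m3
Air = (1 - 0.958096) * 100 = 4.19%

4.19


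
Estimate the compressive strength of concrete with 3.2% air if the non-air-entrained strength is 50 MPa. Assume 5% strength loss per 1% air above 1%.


Strength loss = (3.2 - 1) * 5 = 11.0%
f'c = 50 * (1 - 11.0/100)
= 44.5 MPa

44.5


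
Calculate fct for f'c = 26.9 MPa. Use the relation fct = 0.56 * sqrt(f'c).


fct = 0.56 * sqrt(26.9)
= 0.56 * 5.187
= 2.904 MPa

2.904


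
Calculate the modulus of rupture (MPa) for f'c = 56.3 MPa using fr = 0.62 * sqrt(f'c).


fr = 0.62 * sqrt(56.3)
= 4.652 MPa

4.652


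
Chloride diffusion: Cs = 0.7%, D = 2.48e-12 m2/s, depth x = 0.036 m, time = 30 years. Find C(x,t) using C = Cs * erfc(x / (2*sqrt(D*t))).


t_seconds = 30 * 365.25 * 24 * 3600 = 946728000.0 s
arg = 0.036 / (2 * sqrt(2.48e-12 * 946728000.0))
= 0.3715
erfc(0.3715) = 0.5993
C = 0.7 * 0.5993 = 0.4195%

0.4195


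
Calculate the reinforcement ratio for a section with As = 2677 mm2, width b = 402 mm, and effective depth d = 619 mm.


rho = As / (b * d)
= 2677 / (402 * 619)
= 0.0108

0.0108


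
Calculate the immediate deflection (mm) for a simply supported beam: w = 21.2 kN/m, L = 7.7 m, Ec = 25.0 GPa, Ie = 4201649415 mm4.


Convert: L = 7.7 m = 7700 mm, Ec = 25.0 GPa = 25000 MPa
delta = 5 * 21.2 * 7700^4 / (384 * 25000 * 4201649415)
= 9.24 mm

9.24


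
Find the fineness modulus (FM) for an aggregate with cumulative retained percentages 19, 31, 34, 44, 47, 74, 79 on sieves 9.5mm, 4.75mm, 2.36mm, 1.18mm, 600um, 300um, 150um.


FM = sum(cumulative % retained) / 100
= 328 / 100
= 3.28

3.28


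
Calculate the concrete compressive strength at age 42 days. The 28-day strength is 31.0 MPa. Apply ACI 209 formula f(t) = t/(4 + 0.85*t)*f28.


f(42) = 42 / (4 + 0.85 * 42) * 31.0
= 42 / 39.7 * 31.0
= 32.8 MPa

32.8


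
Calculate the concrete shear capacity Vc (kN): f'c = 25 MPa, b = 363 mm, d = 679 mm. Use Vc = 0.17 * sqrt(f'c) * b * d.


Vc = 0.17 * sqrt(25) * 363 * 679 / 1000
= 209.51 kN

209.51


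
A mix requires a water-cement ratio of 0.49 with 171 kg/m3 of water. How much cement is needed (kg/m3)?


Cement = water / (w/c)
= 171 / 0.49
= 349.0 kg/m3

349.0


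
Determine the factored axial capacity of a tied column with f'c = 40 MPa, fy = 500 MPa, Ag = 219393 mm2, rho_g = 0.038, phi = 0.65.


Ast = rho * Ag = 0.038 * 219393 = 8336.934 mm2
phi*Pn = 0.65 * 0.80 * (0.85 * 40 * (219393 - 8336.934) + 500 * 8336.934) / 1000
= 5899.07 kN

5899.07


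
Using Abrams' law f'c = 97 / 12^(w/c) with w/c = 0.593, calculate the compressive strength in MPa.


f'c = 97 / 12^0.593
= 97 / 4.365
= 22.22 MPa

22.22


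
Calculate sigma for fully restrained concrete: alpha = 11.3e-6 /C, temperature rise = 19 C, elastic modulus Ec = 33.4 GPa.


sigma = alpha * dT * Ec
= 11.3e-6 * 19 * 33.4 * 1000
= 7.171 MPa

7.171


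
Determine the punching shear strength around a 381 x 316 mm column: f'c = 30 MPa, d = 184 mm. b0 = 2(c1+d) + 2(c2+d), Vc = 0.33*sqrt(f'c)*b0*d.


b0 = 2*(381 + 184) + 2*(316 + 184) = 2130 mm
Vc = 0.33 * sqrt(30) * 2130 * 184 / 1000
= 708.39 kN

708.39


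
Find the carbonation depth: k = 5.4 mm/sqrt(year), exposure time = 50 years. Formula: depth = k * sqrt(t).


depth = k * sqrt(t)
= 5.4 * sqrt(50)
= 38.18 mm

38.18


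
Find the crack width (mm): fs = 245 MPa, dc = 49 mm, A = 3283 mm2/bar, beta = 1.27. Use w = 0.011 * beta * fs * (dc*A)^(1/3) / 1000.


w = 0.011 * beta * fs * (dc * A)^(1/3) / 1000
= 0.011 * 1.27 * 245 * (49 * 3283)^(1/3) / 1000
= 0.186 mm

0.186


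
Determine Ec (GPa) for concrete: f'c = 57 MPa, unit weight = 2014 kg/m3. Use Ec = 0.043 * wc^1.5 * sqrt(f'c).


Ec = 0.043 * 2014^1.5 * sqrt(57) / 1000
= 29.34 GPa

29.34


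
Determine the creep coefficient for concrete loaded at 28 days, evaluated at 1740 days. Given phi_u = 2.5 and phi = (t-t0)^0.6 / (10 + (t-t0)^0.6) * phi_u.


dt = 1740 - 28 = 1712
phi = 1712^0.6 / (10 + 1712^0.6) * 2.5
= 2.243

2.243


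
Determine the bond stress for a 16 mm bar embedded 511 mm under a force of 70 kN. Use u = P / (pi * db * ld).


u = P / (pi * db * ld)
= 70 * 1000 / (pi * 16 * 511)
= 2.725 MPa

2.725


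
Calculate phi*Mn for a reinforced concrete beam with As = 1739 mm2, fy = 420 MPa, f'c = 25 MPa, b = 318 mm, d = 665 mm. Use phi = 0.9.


a = As * fy / (0.85 * f'c * b)
= 1739 * 420 / (0.85 * 25 * 318)
= 108.0844 mm
Mn = As * fy * (d - a/2) / 10^6
= 446.2314 kN-m
phi*Mn = 0.9 * 446.2314 = 401.61 kN-m

401.61


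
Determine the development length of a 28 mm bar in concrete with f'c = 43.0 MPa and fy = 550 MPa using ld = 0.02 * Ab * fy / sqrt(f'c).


Ab = pi * 28^2 / 4 = 615.752 mm2
ld = 0.02 * 615.752 * 550 / sqrt(43.0)
= 1032.9 mm

1032.9


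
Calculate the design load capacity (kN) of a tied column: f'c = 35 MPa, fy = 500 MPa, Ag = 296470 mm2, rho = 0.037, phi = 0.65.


Ast = rho * Ag = 0.037 * 296470 = 10969.39 mm2
phi*Pn = 0.65 * 0.80 * (0.85 * 35 * (296470 - 10969.39) + 500 * 10969.39) / 1000
= 7268.74 kN

7268.74


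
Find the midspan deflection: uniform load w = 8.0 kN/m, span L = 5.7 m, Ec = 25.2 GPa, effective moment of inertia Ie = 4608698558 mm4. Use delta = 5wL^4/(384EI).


Convert: L = 5.7 m = 5700 mm, Ec = 25.2 GPa = 25200 MPa
delta = 5 * 8.0 * 5700^4 / (384 * 25200 * 4608698558)
= 0.95 mm

0.95


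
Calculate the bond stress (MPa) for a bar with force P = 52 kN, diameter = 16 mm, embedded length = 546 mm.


u = P / (pi * db * ld)
= 52 * 1000 / (pi * 16 * 546)
= 1.895 MPa

1.895


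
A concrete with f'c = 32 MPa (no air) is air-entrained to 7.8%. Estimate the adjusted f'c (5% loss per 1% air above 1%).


Strength loss = (7.8 - 1) * 5 = 34.0%
f'c = 32 * (1 - 34.0/100)
= 21.12 MPa

21.12


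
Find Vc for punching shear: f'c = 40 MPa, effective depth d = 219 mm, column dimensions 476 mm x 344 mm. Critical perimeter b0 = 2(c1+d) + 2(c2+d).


b0 = 2*(476 + 219) + 2*(344 + 219) = 2516 mm
Vc = 0.33 * sqrt(40) * 2516 * 219 / 1000
= 1150.0 kN

1150.0


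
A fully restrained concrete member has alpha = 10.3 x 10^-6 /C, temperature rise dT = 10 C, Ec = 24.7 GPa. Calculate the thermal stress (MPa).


sigma = alpha * dT * Ec
= 10.3e-6 * 10 * 24.7 * 1000
= 2.544 MPa

2.544


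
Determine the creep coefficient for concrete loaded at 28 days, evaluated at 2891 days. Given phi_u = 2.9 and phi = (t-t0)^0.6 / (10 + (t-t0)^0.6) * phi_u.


dt = 2891 - 28 = 2863
phi = 2863^0.6 / (10 + 2863^0.6) * 2.9
= 2.674

2.674


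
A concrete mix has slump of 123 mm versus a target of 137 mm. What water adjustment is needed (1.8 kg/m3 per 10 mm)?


Difference = 137 - 123 = 14 mm
Water adjustment = 14 * 1.8 / 10 = 2.5 kg/m3

2.5


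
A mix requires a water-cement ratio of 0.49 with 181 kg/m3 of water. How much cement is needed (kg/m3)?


Cement = water / (w/c)
= 181 / 0.49
= 369.4 kg/m3

369.4


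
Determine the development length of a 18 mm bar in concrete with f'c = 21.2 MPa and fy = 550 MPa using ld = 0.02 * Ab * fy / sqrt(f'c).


Ab = pi * 18^2 / 4 = 254.469 mm2
ld = 0.02 * 254.469 * 550 / sqrt(21.2)
= 607.9 mm

607.9


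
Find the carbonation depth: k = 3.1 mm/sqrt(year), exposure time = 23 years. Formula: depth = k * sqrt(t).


depth = k * sqrt(t)
= 3.1 * sqrt(23)
= 14.87 mm

14.87


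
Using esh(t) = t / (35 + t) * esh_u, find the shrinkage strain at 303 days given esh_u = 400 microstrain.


esh(303) = 303 / (35 + 303) * 400
= 303 / 338 * 400
= 358.6 microstrain

358.6


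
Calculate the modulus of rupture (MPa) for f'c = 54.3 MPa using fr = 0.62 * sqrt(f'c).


fr = 0.62 * sqrt(54.3)
= 4.569 MPa

4.569


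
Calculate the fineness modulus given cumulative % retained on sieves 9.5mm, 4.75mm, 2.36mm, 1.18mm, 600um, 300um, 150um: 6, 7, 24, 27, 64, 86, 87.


FM = sum(cumulative % retained) / 100
= 301 / 100
= 3.01

3.01


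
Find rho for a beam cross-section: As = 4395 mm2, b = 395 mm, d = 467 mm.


rho = As / (b * d)
= 4395 / (395 * 467)
= 0.0238

0.0238


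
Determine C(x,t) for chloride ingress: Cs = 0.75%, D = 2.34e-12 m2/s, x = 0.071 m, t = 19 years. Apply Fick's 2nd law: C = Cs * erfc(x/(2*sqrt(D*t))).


t_seconds = 19 * 365.25 * 24 * 3600 = 599594400.0 s
arg = 0.071 / (2 * sqrt(2.34e-12 * 599594400.0))
= 0.9477
erfc(0.9477) = 0.1801
C = 0.75 * 0.1801 = 0.1351%

0.1351


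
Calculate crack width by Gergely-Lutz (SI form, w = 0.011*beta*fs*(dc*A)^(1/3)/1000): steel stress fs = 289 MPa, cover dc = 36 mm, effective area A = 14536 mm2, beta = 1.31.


w = 0.011 * beta * fs * (dc * A)^(1/3) / 1000
= 0.011 * 1.31 * 289 * (36 * 14536)^(1/3) / 1000
= 0.336 mm

0.336


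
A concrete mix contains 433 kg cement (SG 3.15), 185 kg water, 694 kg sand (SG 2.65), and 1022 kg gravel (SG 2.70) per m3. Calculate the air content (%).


Vol cement = 433 / (3.15 * 1000) = 0.13746 m3
Vol water = 185 / 1000 = 0.185 m3
Vol sand = 694 / (2.65 * 1000) = 0.261887 m3
Vol gravel = 1022 / (2.70 * 1000) = 0.378519 m3
Total solid + water volume = 0.962866 m3
Air = (1 - 0.962866) * 100 = 3.71%

3.71


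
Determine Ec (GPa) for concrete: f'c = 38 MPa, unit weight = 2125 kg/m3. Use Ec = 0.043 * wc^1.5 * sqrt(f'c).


Ec = 0.043 * 2125^1.5 * sqrt(38) / 1000
= 25.97 GPa

25.97


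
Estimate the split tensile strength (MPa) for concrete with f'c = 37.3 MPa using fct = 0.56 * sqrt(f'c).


fct = 0.56 * sqrt(37.3)
= 0.56 * 6.107
= 3.42 MPa

3.42


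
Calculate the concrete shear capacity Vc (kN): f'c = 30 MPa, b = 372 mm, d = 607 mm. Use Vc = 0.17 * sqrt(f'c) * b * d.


Vc = 0.17 * sqrt(30) * 372 * 607 / 1000
= 210.25 kN

210.25


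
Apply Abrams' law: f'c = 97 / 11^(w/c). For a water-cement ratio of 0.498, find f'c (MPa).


f'c = 97 / 11^0.498
= 97 / 3.301
= 29.39 MPa

29.39


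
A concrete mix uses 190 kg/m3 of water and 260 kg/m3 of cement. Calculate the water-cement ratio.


w/c = water / cement
w/c = 190 / 260 = 0.731

0.731


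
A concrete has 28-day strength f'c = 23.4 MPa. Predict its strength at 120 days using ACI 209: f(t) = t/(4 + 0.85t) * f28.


f(120) = 120 / (4 + 0.85 * 120) * 23.4
= 120 / 106.0 * 23.4
= 26.49 MPa

26.49


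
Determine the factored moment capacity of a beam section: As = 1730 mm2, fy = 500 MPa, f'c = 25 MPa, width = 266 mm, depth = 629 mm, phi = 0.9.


a = As * fy / (0.85 * f'c * b)
= 1730 * 500 / (0.85 * 25 * 266)
= 153.0296 mm
Mn = As * fy * (d - a/2) / 10^6
= 477.8997 kN-m
phi*Mn = 0.9 * 477.8997 = 430.11 kN-m

430.11


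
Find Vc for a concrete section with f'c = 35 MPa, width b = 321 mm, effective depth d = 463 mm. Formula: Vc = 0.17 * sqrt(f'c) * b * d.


Vc = 0.17 * sqrt(35) * 321 * 463 / 1000
= 149.48 kN

149.48


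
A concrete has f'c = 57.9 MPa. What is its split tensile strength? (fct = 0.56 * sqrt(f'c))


fct = 0.56 * sqrt(57.9)
= 0.56 * 7.609
= 4.261 MPa

4.261


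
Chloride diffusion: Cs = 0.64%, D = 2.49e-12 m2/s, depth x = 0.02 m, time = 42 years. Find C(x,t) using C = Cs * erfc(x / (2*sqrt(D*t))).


t_seconds = 42 * 365.25 * 24 * 3600 = 1325419200.0 s
arg = 0.02 / (2 * sqrt(2.49e-12 * 1325419200.0))
= 0.1741
erfc(0.1741) = 0.8055
C = 0.64 * 0.8055 = 0.5156%

0.5156


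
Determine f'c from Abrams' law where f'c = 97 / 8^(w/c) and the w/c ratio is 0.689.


f'c = 97 / 8^0.689
= 97 / 4.19
= 23.15 MPa

23.15


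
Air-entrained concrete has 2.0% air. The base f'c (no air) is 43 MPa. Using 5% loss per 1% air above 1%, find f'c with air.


Strength loss = (2.0 - 1) * 5 = 5.0%
f'c = 43 * (1 - 5.0/100)
= 40.85 MPa

40.85


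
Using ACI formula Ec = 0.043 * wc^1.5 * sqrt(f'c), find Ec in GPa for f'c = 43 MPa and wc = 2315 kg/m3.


Ec = 0.043 * 2315^1.5 * sqrt(43) / 1000
= 31.41 GPa

31.41


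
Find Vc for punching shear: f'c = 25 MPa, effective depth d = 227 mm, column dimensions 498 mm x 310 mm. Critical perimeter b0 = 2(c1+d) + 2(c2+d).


b0 = 2*(498 + 227) + 2*(310 + 227) = 2524 mm
Vc = 0.33 * sqrt(25) * 2524 * 227 / 1000
= 945.36 kN

945.36


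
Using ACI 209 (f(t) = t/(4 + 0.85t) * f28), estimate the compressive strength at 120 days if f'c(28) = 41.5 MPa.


f(120) = 120 / (4 + 0.85 * 120) * 41.5
= 120 / 106.0 * 41.5
= 46.98 MPa

46.98


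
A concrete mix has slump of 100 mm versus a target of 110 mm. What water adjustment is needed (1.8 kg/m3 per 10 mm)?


Difference = 110 - 100 = 10 mm
Water adjustment = 10 * 1.8 / 10 = 1.8 kg/m3

1.8


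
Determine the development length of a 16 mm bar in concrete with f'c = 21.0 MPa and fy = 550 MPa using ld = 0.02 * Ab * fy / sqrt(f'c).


Ab = pi * 16^2 / 4 = 201.062 mm2
ld = 0.02 * 201.062 * 550 / sqrt(21.0)
= 482.6 mm

482.6


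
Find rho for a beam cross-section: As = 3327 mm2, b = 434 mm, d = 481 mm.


rho = As / (b * d)
= 3327 / (434 * 481)
= 0.0159

0.0159


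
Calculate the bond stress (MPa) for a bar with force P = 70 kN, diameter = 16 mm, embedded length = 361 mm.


u = P / (pi * db * ld)
= 70 * 1000 / (pi * 16 * 361)
= 3.858 MPa

3.858


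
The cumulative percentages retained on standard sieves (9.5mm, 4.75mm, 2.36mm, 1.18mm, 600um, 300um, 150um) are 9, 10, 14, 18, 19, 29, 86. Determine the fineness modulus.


FM = sum(cumulative % retained) / 100
= 185 / 100
= 1.85

1.85


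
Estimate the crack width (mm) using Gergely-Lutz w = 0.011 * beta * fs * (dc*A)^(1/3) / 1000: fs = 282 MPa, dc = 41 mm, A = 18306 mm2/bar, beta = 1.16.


w = 0.011 * beta * fs * (dc * A)^(1/3) / 1000
= 0.011 * 1.16 * 282 * (41 * 18306)^(1/3) / 1000
= 0.327 mm

0.327


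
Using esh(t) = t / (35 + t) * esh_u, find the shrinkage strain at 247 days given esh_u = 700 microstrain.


esh(247) = 247 / (35 + 247) * 700
= 247 / 282 * 700
= 613.1 microstrain

613.1


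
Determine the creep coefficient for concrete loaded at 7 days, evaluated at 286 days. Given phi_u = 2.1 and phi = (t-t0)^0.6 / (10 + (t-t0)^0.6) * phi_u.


dt = 286 - 7 = 279
phi = 279^0.6 / (10 + 279^0.6) * 2.1
= 1.566

1.566


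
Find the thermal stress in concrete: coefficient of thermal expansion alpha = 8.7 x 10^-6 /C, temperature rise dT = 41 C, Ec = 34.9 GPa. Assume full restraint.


sigma = alpha * dT * Ec
= 8.7e-6 * 41 * 34.9 * 1000
= 12.449 MPa

12.449


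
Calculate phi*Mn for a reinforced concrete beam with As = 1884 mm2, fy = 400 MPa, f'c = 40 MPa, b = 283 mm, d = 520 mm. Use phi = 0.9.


a = As * fy / (0.85 * f'c * b)
= 1884 * 400 / (0.85 * 40 * 283)
= 78.3205 mm
Mn = As * fy * (d - a/2) / 10^6
= 362.3608 kN-m
phi*Mn = 0.9 * 362.3608 = 326.12 kN-m

326.12


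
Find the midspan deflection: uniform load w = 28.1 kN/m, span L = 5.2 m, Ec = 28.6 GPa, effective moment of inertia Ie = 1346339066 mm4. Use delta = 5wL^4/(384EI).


Convert: L = 5.2 m = 5200 mm, Ec = 28.6 GPa = 28600 MPa
delta = 5 * 28.1 * 5200^4 / (384 * 28600 * 1346339066)
= 6.95 mm

6.95


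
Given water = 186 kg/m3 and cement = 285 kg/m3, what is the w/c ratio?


w/c = water / cement
w/c = 186 / 285 = 0.653

0.653


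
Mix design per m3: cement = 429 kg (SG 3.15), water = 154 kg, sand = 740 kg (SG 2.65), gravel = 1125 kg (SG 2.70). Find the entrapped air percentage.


Vol cement = 429 / (3.15 * 1000) = 0.13619 m3
Vol water = 154 / 1000 = 0.154 m3
Vol sand = 740 / (2.65 * 1000) = 0.279245 m3
Vol gravel = 1125 / (2.70 * 1000) = 0.416667 m3
Total solid + water volume = 0.986102 m3
Air = (1 - 0.986102) * 100 = 1.39%

1.39


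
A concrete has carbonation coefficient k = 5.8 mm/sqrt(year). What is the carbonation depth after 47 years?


depth = k * sqrt(t)
= 5.8 * sqrt(47)
= 39.76 mm

39.76


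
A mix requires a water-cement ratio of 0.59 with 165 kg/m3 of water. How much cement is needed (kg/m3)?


Cement = water / (w/c)
= 165 / 0.59
= 279.7 kg/m3

279.7


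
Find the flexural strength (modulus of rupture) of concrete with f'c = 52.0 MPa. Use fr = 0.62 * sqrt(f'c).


fr = 0.62 * sqrt(52.0)
= 4.471 MPa

4.471


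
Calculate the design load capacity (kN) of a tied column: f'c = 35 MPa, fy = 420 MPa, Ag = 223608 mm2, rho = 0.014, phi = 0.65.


Ast = rho * Ag = 0.014 * 223608 = 3130.512 mm2
phi*Pn = 0.65 * 0.80 * (0.85 * 35 * (223608 - 3130.512) + 420 * 3130.512) / 1000
= 4094.49 kN

4094.49


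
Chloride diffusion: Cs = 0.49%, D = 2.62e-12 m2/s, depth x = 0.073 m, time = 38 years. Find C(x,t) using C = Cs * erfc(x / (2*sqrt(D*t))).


t_seconds = 38 * 365.25 * 24 * 3600 = 1199188800.0 s
arg = 0.073 / (2 * sqrt(2.62e-12 * 1199188800.0))
= 0.6512
erfc(0.6512) = 0.3571
C = 0.49 * 0.3571 = 0.175%

0.175


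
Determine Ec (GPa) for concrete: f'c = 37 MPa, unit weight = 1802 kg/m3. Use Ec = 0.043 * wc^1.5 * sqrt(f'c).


Ec = 0.043 * 1802^1.5 * sqrt(37) / 1000
= 20.01 GPa

20.01


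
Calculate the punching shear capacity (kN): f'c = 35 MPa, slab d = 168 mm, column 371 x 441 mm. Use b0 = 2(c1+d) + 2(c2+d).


b0 = 2*(371 + 168) + 2*(441 + 168) = 2296 mm
Vc = 0.33 * sqrt(35) * 2296 * 168 / 1000
= 753.06 kN

753.06


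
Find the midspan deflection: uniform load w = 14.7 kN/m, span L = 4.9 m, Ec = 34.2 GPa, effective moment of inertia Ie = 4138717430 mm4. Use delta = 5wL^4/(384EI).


Convert: L = 4.9 m = 4900 mm, Ec = 34.2 GPa = 34200 MPa
delta = 5 * 14.7 * 4900^4 / (384 * 34200 * 4138717430)
= 0.78 mm

0.78


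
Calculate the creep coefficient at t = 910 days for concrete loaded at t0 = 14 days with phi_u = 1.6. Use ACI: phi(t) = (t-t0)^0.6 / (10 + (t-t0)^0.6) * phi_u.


dt = 910 - 14 = 896
phi = 896^0.6 / (10 + 896^0.6) * 1.6
= 1.368

1.368


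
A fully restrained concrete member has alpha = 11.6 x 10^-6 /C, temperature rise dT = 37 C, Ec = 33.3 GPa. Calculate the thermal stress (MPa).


sigma = alpha * dT * Ec
= 11.6e-6 * 37 * 33.3 * 1000
= 14.292 MPa

14.292


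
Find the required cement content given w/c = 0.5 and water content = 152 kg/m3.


Cement = water / (w/c)
= 152 / 0.5
= 304.0 kg/m3

304.0


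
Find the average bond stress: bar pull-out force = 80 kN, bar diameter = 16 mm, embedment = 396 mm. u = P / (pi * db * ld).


u = P / (pi * db * ld)
= 80 * 1000 / (pi * 16 * 396)
= 4.019 MPa

4.019


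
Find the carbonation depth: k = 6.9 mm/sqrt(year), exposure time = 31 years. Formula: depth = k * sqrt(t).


depth = k * sqrt(t)
= 6.9 * sqrt(31)
= 38.42 mm

38.42


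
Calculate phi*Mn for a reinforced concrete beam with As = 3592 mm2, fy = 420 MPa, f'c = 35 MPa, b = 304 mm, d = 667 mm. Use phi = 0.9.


a = As * fy / (0.85 * f'c * b)
= 3592 * 420 / (0.85 * 35 * 304)
= 166.8111 mm
Mn = As * fy * (d - a/2) / 10^6
= 880.4339 kN-m
phi*Mn = 0.9 * 880.4339 = 792.39 kN-m

792.39


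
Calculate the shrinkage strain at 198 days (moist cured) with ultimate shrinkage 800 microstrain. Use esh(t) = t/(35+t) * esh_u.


esh(198) = 198 / (35 + 198) * 800
= 198 / 233 * 800
= 679.8 microstrain

679.8


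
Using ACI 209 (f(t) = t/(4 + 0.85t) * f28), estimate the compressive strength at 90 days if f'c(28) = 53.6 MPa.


f(90) = 90 / (4 + 0.85 * 90) * 53.6
= 90 / 80.5 * 53.6
= 59.93 MPa

59.93


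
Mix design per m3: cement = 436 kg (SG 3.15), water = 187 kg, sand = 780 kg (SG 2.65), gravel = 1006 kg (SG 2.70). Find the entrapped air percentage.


Vol cement = 436 / (3.15 * 1000) = 0.138413 m3
Vol water = 187 / 1000 = 0.187 m3
Vol sand = 780 / (2.65 * 1000) = 0.29434 m3
Vol gravel = 1006 / (2.70 * 1000) = 0.372593 m3
Total solid + water volume = 0.992345 m3
Air = (1 - 0.992345) * 100 = 0.77%

0.77


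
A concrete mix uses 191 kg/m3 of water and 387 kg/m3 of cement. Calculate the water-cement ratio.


w/c = water / cement
w/c = 191 / 387 = 0.494

0.494


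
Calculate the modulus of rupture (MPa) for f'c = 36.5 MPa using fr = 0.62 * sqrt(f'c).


fr = 0.62 * sqrt(36.5)
= 3.746 MPa

3.746


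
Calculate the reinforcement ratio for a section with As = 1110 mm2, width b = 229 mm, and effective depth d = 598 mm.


rho = As / (b * d)
= 1110 / (229 * 598)
= 0.0081

0.0081


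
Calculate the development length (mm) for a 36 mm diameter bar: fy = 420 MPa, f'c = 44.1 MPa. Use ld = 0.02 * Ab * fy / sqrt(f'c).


Ab = pi * 36^2 / 4 = 1017.876 mm2
ld = 0.02 * 1017.876 * 420 / sqrt(44.1)
= 1287.5 mm

1287.5


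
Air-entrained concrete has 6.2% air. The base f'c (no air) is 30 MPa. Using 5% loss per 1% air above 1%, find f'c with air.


Strength loss = (6.2 - 1) * 5 = 26.0%
f'c = 30 * (1 - 26.0/100)
= 22.2 MPa

22.2


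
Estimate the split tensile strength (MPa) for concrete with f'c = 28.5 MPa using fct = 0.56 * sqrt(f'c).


fct = 0.56 * sqrt(28.5)
= 0.56 * 5.339
= 2.99 MPa

2.99


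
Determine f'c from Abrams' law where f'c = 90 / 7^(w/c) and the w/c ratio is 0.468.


f'c = 90 / 7^0.468
= 90 / 2.486
= 36.2 MPa

36.2


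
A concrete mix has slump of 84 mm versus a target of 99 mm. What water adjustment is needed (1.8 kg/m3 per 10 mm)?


Difference = 99 - 84 = 15 mm
Water adjustment = 15 * 1.8 / 10 = 2.7 kg/m3

2.7


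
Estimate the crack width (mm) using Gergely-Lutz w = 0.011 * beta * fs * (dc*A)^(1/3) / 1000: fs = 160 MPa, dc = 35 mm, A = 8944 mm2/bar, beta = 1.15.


w = 0.011 * beta * fs * (dc * A)^(1/3) / 1000
= 0.011 * 1.15 * 160 * (35 * 8944)^(1/3) / 1000
= 0.137 mm

0.137


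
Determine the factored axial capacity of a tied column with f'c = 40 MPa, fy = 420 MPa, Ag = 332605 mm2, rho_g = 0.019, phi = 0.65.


Ast = rho * Ag = 0.019 * 332605 = 6319.495 mm2
phi*Pn = 0.65 * 0.80 * (0.85 * 40 * (332605 - 6319.495) + 420 * 6319.495) / 1000
= 7148.91 kN

7148.91


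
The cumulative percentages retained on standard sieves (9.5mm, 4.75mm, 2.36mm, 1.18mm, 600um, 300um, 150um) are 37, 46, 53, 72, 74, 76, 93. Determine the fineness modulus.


FM = sum(cumulative % retained) / 100
= 451 / 100
= 4.51

4.51


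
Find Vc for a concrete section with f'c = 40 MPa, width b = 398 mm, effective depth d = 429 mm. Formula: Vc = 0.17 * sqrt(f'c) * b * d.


Vc = 0.17 * sqrt(40) * 398 * 429 / 1000
= 183.58 kN

183.58


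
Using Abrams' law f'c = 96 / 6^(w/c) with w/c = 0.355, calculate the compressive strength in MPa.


f'c = 96 / 6^0.355
= 96 / 1.889
= 50.82 MPa

50.82


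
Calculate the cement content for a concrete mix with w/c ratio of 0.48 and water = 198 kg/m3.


Cement = water / (w/c)
= 198 / 0.48
= 412.5 kg/m3

412.5


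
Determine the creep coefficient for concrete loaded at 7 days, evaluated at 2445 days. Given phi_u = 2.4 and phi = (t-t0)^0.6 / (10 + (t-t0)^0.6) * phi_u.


dt = 2445 - 7 = 2438
phi = 2438^0.6 / (10 + 2438^0.6) * 2.4
= 2.196

2.196


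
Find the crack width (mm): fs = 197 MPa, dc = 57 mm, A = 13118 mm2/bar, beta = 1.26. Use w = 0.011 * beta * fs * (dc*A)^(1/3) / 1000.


w = 0.011 * beta * fs * (dc * A)^(1/3) / 1000
= 0.011 * 1.26 * 197 * (57 * 13118)^(1/3) / 1000
= 0.248 mm

0.248


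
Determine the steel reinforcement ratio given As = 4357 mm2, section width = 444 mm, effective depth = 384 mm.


rho = As / (b * d)
= 4357 / (444 * 384)
= 0.0256

0.0256


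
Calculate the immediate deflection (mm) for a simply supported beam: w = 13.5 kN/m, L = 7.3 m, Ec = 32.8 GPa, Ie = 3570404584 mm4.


Convert: L = 7.3 m = 7300 mm, Ec = 32.8 GPa = 32800 MPa
delta = 5 * 13.5 * 7300^4 / (384 * 32800 * 3570404584)
= 4.26 mm

4.26


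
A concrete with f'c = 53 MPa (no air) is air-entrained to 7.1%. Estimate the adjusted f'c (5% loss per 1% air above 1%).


Strength loss = (7.1 - 1) * 5 = 30.5%
f'c = 53 * (1 - 30.5/100)
= 36.84 MPa

36.84


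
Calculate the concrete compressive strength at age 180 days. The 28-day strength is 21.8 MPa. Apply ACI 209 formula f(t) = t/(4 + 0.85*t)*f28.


f(180) = 180 / (4 + 0.85 * 180) * 21.8
= 180 / 157.0 * 21.8
= 24.99 MPa

24.99


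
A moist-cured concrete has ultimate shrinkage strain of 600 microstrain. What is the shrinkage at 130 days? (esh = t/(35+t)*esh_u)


esh(130) = 130 / (35 + 130) * 600
= 130 / 165 * 600
= 472.7 microstrain

472.7


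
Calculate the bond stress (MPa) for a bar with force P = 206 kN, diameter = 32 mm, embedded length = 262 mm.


u = P / (pi * db * ld)
= 206 * 1000 / (pi * 32 * 262)
= 7.821 MPa

7.821


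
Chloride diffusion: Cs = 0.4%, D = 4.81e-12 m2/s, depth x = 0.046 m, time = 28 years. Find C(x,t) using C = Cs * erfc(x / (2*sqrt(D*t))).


t_seconds = 28 * 365.25 * 24 * 3600 = 883612800.0 s
arg = 0.046 / (2 * sqrt(4.81e-12 * 883612800.0))
= 0.3528
erfc(0.3528) = 0.6178
C = 0.4 * 0.6178 = 0.2471%

0.2471


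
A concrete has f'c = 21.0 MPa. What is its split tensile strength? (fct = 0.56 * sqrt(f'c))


fct = 0.56 * sqrt(21.0)
= 0.56 * 4.583
= 2.566 MPa

2.566


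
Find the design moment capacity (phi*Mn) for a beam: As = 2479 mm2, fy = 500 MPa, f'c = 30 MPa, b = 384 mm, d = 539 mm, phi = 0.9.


a = As * fy / (0.85 * f'c * b)
= 2479 * 500 / (0.85 * 30 * 384)
= 126.5829 mm
Mn = As * fy * (d - a/2) / 10^6
= 589.6407 kN-m
phi*Mn = 0.9 * 589.6407 = 530.68 kN-m

530.68


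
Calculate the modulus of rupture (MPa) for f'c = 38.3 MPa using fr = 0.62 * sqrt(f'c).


fr = 0.62 * sqrt(38.3)
= 3.837 MPa

3.837


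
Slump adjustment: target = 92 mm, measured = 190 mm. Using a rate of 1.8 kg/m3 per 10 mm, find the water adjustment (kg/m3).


Difference = 92 - 190 = -98 mm
Water adjustment = -98 * 1.8 / 10 = -17.6 kg/m3

-17.6


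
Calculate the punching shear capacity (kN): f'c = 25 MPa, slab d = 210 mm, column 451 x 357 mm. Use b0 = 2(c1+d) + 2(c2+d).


b0 = 2*(451 + 210) + 2*(357 + 210) = 2456 mm
Vc = 0.33 * sqrt(25) * 2456 * 210 / 1000
= 851.0 kN

851.0


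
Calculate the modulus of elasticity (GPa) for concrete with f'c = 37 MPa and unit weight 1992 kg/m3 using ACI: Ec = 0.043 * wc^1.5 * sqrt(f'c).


Ec = 0.043 * 1992^1.5 * sqrt(37) / 1000
= 23.25 GPa

23.25


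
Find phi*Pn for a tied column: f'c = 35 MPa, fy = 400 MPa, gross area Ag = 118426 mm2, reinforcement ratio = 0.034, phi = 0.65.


Ast = rho * Ag = 0.034 * 118426 = 4026.484 mm2
phi*Pn = 0.65 * 0.80 * (0.85 * 35 * (118426 - 4026.484) + 400 * 4026.484) / 1000
= 2607.27 kN

2607.27


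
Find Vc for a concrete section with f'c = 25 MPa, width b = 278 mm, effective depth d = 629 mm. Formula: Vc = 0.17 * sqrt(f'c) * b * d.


Vc = 0.17 * sqrt(25) * 278 * 629 / 1000
= 148.63 kN

148.63


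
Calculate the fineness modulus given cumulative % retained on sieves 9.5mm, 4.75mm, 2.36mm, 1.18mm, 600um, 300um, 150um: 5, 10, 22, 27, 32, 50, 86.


FM = sum(cumulative % retained) / 100
= 232 / 100
= 2.32

2.32
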